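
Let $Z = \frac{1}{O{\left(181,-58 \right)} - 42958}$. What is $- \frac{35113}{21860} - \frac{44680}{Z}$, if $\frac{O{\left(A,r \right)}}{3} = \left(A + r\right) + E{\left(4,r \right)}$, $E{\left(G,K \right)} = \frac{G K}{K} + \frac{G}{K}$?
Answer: $\frac{1205975507028923}{633940} \approx 1.9024 \cdot 10^{9}$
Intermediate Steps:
$E{\left(G,K \right)} = G + \frac{G}{K}$
$O{\left(A,r \right)} = 12 + 3 A + 3 r + \frac{12}{r}$ ($O{\left(A,r \right)} = 3 \left(\left(A + r\right) + \left(4 + \frac{4}{r}\right)\right) = 3 \left(4 + A + r + \frac{4}{r}\right) = 12 + 3 A + 3 r + \frac{12}{r}$)
$Z = - \frac{29}{1234739}$ ($Z = \frac{1}{\left(12 + 3 \cdot 181 + 3 \left(-58\right) + \frac{12}{-58}\right) - 42958} = \frac{1}{\left(12 + 543 - 174 + 12 \left(- \frac{1}{58}\right)\right) - 42958} = \frac{1}{\left(12 + 543 - 174 - \frac{6}{29}\right) - 42958} = \frac{1}{\frac{11043}{29} - 42958} = \frac{1}{- \frac{1234739}{29}} = - \frac{29}{1234739} \approx -2.3487 \cdot 10^{-5}$)
$- \frac{35113}{21860} - \frac{44680}{Z} = - \frac{35113}{21860} - \frac{44680}{- \frac{29}{1234739}} = \left(-35113\right) \frac{1}{21860} - - \frac{55168138520}{29} = - \frac{35113}{21860} + \frac{55168138520}{29} = \frac{1205975507028923}{633940}$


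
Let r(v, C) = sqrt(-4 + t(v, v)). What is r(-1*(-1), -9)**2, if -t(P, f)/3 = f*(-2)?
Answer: 2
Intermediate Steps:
t(P, f) = 6*f (t(P, f) = -3*f*(-2) = -(-6)*f = 6*f)
r(v, C) = sqrt(-4 + 6*v)
r(-1*(-1), -9)**2 = (sqrt(-4 + 6*(-1*(-1))))**2 = (sqrt(-4 + 6*1))**2 = (sqrt(-4 + 6))**2 = (sqrt(2))**2 = 2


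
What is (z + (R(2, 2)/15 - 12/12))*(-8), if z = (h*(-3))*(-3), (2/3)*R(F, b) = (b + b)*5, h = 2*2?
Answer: -296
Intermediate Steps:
h = 4
R(F, b) = 15*b (R(F, b) = 3*((b + b)*5)/2 = 3*((2*b)*5)/2 = 3*(10*b)/2 = 15*b)
z = 36 (z = (4*(-3))*(-3) = -12*(-3) = 36)
(z + (R(2, 2)/15 - 12/12))*(-8) = (36 + ((15*2)/15 - 12/12))*(-8) = (36 + (30*(1/15) - 12*1/12))*(-8) = (36 + (2 - 1))*(-8) = (36 + 1)*(-8) = 37*(-8) = -296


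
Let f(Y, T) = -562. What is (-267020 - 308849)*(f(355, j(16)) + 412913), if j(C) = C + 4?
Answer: -237460158019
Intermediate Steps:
j(C) = 4 + C
(-267020 - 308849)*(f(355, j(16)) + 412913) = (-267020 - 308849)*(-562 + 412913) = -575869*412351 = -237460158019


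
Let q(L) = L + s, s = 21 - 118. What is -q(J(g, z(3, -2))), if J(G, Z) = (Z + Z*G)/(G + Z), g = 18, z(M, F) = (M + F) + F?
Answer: 1668/17 ≈ 98.118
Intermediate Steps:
s = -97
z(M, F) = M + 2*F (z(M, F) = (F + M) + F = M + 2*F)
J(G, Z) = (Z + G*Z)/(G + Z)
q(L) = -97 + L (q(L) = L - 97 = -97 + L)
-q(J(g, z(3, -2))) = -(-97 + (3 + 2*(-2))*(1 + 18)/(18 + (3 + 2*(-2)))) = -(-97 + (3 - 4)*19/(18 + (3 - 4))) = -(-97 - 1*19/(18 - 1)) = -(-97 - 1*19/17) = -(-97 - 1*1/17*19) = -(-97 - 19/17) = -1*(-1668/17) = 1668/17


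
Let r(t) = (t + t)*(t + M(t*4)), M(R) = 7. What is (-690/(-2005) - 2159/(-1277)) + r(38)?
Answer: 1752345325/512077 ≈ 3422.0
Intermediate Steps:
r(t) = 2*t*(7 + t) (r(t) = (t + t)*(t + 7) = (2*t)*(7 + t) = 2*t*(7 + t))
(-690/(-2005) - 2159/(-1277)) + r(38) = (-690/(-2005) - 2159/(-1277)) + 2*38*(7 + 38) = (-690*(-1/2005) - 2159*(-1/1277)) + 2*38*45 = (138/401 + 2159/1277) + 3420 = 1041985/512077 + 3420 = 1752345325/512077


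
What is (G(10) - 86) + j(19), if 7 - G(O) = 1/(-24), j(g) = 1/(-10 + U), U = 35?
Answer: -47351/600 ≈ -78.918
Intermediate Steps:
j(g) = 1/25 (j(g) = 1/(-10 + 35) = 1/25)
G(O) = 169/24 (G(O) = 7 - 1/(-24) = 7 - 1*(-1/24) = 7 + 1/24 = 169/24)
(G(10) - 86) + j(19) = (169/24 - 86) + 1/25 = -1895/24 + 1/25 = -47351/600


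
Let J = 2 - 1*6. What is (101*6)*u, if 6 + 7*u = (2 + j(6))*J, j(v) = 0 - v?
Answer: 6060/7 ≈ 865.71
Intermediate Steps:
j(v) = -v
J = -4 (J = 2 - 6 = -4)
u = 10/7 (u = -6/7 + ((2 - 1*6)*(-4))/7 = -6/7 + ((2 - 6)*(-4))/7 = -6/7 + (-4*(-4))/7 = -6/7 + (⅐)*16 = -6/7 + 16/7 = 10/7 ≈ 1.4286)
(101*6)*u = (101*6)*(10/7) = 606*(10/7) = 6060/7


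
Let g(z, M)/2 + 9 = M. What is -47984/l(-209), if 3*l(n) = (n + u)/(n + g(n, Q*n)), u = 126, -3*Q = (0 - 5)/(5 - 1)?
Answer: -695768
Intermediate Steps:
Q = 5/12 (Q = -(0 - 5)/(3*(5 - 1)) = -(-5)/(3*4) = -⅓*(-5/4) = 5/12 ≈ 0.41667)
g(z, M) = -18 + 2*M
l(n) = (126 + n)/(3*(-18 + 11*n/6)) (l(n) = ((n + 126)/(n + (-18 + 2*(5*n/12))))/3 = ((126 + n)/(n + (-18 + 5*n/6)))/3 = ((126 + n)/(-18 + 11*n/6))/3 = (126 + n)/(3*(-18 + 11*n/6)))
-47984/l(-209) = -47984*(-108 + 11*(-209))/(2*(126 - 209)) = -47984/(2*(-83)/(-108 - 2299)) = -47984/(2*(-83)/(-2407)) = -47984/(2*(-1/2407)*(-83)) = -47984/2/29 = -47984*29/2 = -695768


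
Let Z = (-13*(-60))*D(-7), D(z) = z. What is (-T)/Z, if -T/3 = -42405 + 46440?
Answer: -807/364 ≈ -2.2170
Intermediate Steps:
T = -12105 (T = -3*(-42405 + 46440) = -3*4035 = -12105)
Z = -5460 (Z = -13*(-60)*(-7) = 780*(-7) = -5460)
(-T)/Z = -1*(-12105)/(-5460) = 12105*(-1/5460) = -807/364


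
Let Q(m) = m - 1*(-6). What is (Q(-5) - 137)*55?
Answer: -7480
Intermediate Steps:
Q(m) = 6 + m (Q(m) = m + 6 = 6 + m)
(Q(-5) - 137)*55 = ((6 - 5) - 137)*55 = (1 - 137)*55 = -136*55 = -7480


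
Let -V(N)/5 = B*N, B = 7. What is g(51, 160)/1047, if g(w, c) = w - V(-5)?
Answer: -124/1047 ≈ -0.11843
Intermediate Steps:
V(N) = -35*N
g(w, c) = -175 + w (g(w, c) = w - (-35)*(-5) = w - 1*175 = w - 175 = -175 + w)
g(51, 160)/1047 = (-175 + 51)/1047 = -124*1/1047 = -124/1047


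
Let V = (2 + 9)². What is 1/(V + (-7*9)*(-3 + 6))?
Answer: -1/68 ≈ -0.014706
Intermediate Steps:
V = 121 (V = 11² = 121)
1/(V + (-7*9)*(-3 + 6)) = 1/(121 + (-7*9)*(-3 + 6)) = 1/(121 - 63*3) = 1/(121 - 189) = 1/(-68) = -1/68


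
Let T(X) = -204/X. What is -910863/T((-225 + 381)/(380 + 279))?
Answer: 11841219/11203 ≈ 1057.0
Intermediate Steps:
-910863/T((-225 + 381)/(380 + 279)) = -910863*(-(-225 + 381)/(204*(380 + 279))) = -910863/((-204/(156/659))) = -910863/((-204/(156*(1/659)))) = -910863/((-204/156/659)) = -910863/((-204*659/156)) = -910863/(-11203/13) = -910863*(-13/11203) = 11841219/11203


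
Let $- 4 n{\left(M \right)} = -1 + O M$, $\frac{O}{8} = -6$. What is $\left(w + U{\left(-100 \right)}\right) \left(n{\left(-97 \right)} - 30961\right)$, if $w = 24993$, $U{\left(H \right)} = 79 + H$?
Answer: $-802219257$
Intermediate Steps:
$O = -48$ ($O = 8 \left(-6\right) = -48$)
$n{\left(M \right)} = \frac{1}{4} + 12 M$ ($n{\left(M \right)} = - \frac{-1 - 48 M}{4} = \frac{1}{4} + 12 M$)
$\left(w + U{\left(-100 \right)}\right) \left(n{\left(-97 \right)} - 30961\right) = \left(24993 + \left(79 - 100\right)\right) \left(\left(\frac{1}{4} + 12 \left(-97\right)\right) - 30961\right) = \left(24993 - 21\right) \left(\left(\frac{1}{4} - 1164\right) - 30961\right) = 24972 \left(- \frac{4655}{4} - 30961\right) = 24972 \left(- \frac{128499}{4}\right) = -802219257$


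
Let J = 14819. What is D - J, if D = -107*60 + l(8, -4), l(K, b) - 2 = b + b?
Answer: -21245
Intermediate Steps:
l(K, b) = 2 + 2*b (l(K, b) = 2 + (b + b) = 2 + 2*b)
D = -6426 (D = -107*60 + (2 + 2*(-4)) = -6420 + (2 - 8) = -6420 - 6 = -6426)
D - J = -6426 - 1*14819 = -6426 - 14819 = -21245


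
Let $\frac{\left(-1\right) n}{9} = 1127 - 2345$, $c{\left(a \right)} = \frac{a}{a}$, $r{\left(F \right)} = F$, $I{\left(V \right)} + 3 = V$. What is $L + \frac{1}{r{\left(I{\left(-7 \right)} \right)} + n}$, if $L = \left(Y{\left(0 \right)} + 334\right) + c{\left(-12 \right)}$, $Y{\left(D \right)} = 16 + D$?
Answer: $\frac{3844153}{10952} \approx 351.0$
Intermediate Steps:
$I{\left(V \right)} = -3 + V$
$c{\left(a \right)} = 1$
$n = 10962$ ($n = - 9 \left(1127 - 2345\right) = \left(-9\right) \left(-1218\right) = 10962$)
$L = 351$ ($L = \left(\left(16 + 0\right) + 334\right) + 1 = \left(16 + 334\right) + 1 = 350 + 1 = 351$)
$L + \frac{1}{r{\left(I{\left(-7 \right)} \right)} + n} = 351 + \frac{1}{\left(-3 - 7\right) + 10962} = 351 + \frac{1}{-10 + 10962} = 351 + \frac{1}{10952} = \frac{3844153}{10952}$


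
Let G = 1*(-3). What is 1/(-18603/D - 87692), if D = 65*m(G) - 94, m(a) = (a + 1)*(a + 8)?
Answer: -248/21741415 ≈ -1.1407e-5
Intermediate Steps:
G = -3
m(a) = (1 + a)*(8 + a)
D = -744 (D = 65*(8 + (-3)² + 9*(-3)) - 94 = 65*(8 + 9 - 27) - 94 = 65*(-10) - 94 = -650 - 94 = -744)
1/(-18603/D - 87692) = 1/(-18603/(-744) - 87692) = 1/(-18603*(-1/744) - 87692) = 1/(6201/248 - 87692) = 1/(-21741415/248) = -248/21741415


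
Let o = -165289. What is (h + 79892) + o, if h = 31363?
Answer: -54034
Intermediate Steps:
(h + 79892) + o = (31363 + 79892) - 165289 = 111255 - 165289 = -54034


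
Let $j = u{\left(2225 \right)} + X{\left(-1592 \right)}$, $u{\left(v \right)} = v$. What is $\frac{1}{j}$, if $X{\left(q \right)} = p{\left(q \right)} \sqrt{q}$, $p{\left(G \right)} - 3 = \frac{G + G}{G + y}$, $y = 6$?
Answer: $\frac{1399189025}{3138299575497} - \frac{6298006 i \sqrt{398}}{3138299575497} \approx 0.00044584 - 4.0036 \cdot 10^{-5} i$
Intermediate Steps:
$p{\left(G \right)} = 3 + \frac{2 G}{6 + G}$ ($p{\left(G \right)} = 3 + \frac{G + G}{G + 6} = 3 + \frac{2 G}{6 + G}$)
$X{\left(q \right)} = \frac{\sqrt{q} \left(18 + 5 q\right)}{6 + q}$ ($X{\left(q \right)} = \frac{18 + 5 q}{6 + q} \sqrt{q} = \frac{\sqrt{q} \left(18 + 5 q\right)}{6 + q}$)
$j = 2225 + \frac{7942 i \sqrt{398}}{793}$ ($j = 2225 + \frac{\sqrt{-1592} \left(18 + 5 \left(-1592\right)\right)}{6 - 1592} = 2225 + \frac{2 i \sqrt{398} \left(18 - 7960\right)}{-1586} = 2225 + 2 i \sqrt{398} \left(- \frac{1}{1586}\right) \left(-7942\right) = 2225 + \frac{7942 i \sqrt{398}}{793} \approx 2225.0 + 199.8 i$)
$\frac{1}{j} = \frac{1}{2225 + \frac{7942 i \sqrt{398}}{793}}$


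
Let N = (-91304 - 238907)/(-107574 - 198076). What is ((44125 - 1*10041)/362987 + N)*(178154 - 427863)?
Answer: -32532107212466613/110946976550 ≈ -2.9322e+5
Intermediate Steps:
N = 330211/305650 (N = -330211/(-305650) = -330211*(-1/305650) = 330211/305650 ≈ 1.0804)
((44125 - 1*10041)/362987 + N)*(178154 - 427863) = ((44125 - 1*10041)/362987 + 330211/305650)*(178154 - 427863) = ((44125 - 10041)*(1/362987) + 330211/305650)*(-249709) = (34084*(1/362987) + 330211/305650)*(-249709) = (34084/362987 + 330211/305650)*(-249709) = (130280074857/110946976550)*(-249709) = -32532107212466613/110946976550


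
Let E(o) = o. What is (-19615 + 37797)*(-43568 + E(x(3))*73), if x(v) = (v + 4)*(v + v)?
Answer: -736407364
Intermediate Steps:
x(v) = 2*v*(4 + v) (x(v) = (4 + v)*(2*v) = 2*v*(4 + v))
(-19615 + 37797)*(-43568 + E(x(3))*73) = (-19615 + 37797)*(-43568 + (2*3*(4 + 3))*73) = 18182*(-43568 + (2*3*7)*73) = 18182*(-43568 + 42*73) = 18182*(-43568 + 3066) = 18182*(-40502) = -736407364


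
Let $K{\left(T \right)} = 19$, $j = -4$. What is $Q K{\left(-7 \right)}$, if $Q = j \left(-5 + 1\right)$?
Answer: $304$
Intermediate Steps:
$Q = 16$ ($Q = - 4 \left(-5 + 1\right) = \left(-4\right) \left(-4\right) = 16$)
$Q K{\left(-7 \right)} = 16 \cdot 19 = 304$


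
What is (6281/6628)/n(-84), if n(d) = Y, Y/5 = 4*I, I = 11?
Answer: 571/132560 ≈ 0.0043075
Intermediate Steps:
Y = 220 (Y = 5*(4*11) = 5*44 = 220)
n(d) = 220
(6281/6628)/n(-84) = (6281/6628)/220 = (6281*(1/6628))*(1/220) = (6281/6628)*(1/220) = 571/132560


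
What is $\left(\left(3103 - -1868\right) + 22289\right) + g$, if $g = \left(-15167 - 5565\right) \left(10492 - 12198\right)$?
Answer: $35396052$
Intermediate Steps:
$g = 35368792$ ($g = \left(-20732\right) \left(-1706\right) = 35368792$)
$\left(\left(3103 - -1868\right) + 22289\right) + g = \left(\left(3103 - -1868\right) + 22289\right) + 35368792 = \left(\left(3103 + 1868\right) + 22289\right) + 35368792 = \left(4971 + 22289\right) + 35368792 = 27260 + 35368792 = 35396052$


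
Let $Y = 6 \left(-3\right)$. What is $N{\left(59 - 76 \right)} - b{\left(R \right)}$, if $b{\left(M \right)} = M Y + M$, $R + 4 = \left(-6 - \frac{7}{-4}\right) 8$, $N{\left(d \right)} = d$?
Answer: $-663$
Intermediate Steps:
$Y = -18$
$R = -38$ ($R = -4 + \left(-6 - \frac{7}{-4}\right) 8 = -4 + \left(-6 - - \frac{7}{4}\right) 8 = -4 + \left(-6 + \frac{7}{4}\right) 8 = -4 - 34 = -38$)
$b{\left(M \right)} = - 17 M$ ($b{\left(M \right)} = M \left(-18\right) + M = - 18 M + M = - 17 M$)
$N{\left(59 - 76 \right)} - b{\left(R \right)} = \left(59 - 76\right) - \left(-17\right) \left(-38\right) = \left(59 - 76\right) - 646 = -17 - 646 = -663$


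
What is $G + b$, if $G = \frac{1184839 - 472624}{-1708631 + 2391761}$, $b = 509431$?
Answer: $\frac{3314364869}{6506} \approx 5.0943 \cdot 10^{5}$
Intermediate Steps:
$G = \frac{6783}{6506}$ ($G = \frac{712215}{683130} = 712215 \cdot \frac{1}{683130} = \frac{6783}{6506} \approx 1.0426$)
$G + b = \frac{6783}{6506} + 509431 = \frac{3314364869}{6506}$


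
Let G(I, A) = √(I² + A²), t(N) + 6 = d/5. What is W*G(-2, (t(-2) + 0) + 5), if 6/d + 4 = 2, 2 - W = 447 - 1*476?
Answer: 62*√41/5 ≈ 79.399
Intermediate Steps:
W = 31 (W = 2 - (447 - 1*476) = 2 - (447 - 476) = 2 - 1*(-29) = 2 + 29 = 31)
d = -3 (d = 6/(-4 + 2) = 6/(-2) = 6*(-½) = -3)
t(N) = -33/5 (t(N) = -6 - 3/5 = -6 - 3*⅕ = -6 - ⅗ = -33/5)
G(I, A) = √(A² + I²)
W*G(-2, (t(-2) + 0) + 5) = 31*√(((-33/5 + 0) + 5)² + (-2)²) = 31*√((-33/5 + 5)² + 4) = 31*√((-8/5)² + 4) = 31*√(64/25 + 4) = 31*√(164/25) = 31*(2*√41/5) = 62*√41/5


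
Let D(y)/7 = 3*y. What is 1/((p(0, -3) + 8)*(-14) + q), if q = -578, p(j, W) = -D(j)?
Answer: -1/690 ≈ -0.0014493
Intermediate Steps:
D(y) = 21*y (D(y) = 7*(3*y) = 21*y)
p(j, W) = -21*j
1/((p(0, -3) + 8)*(-14) + q) = 1/((-21*0 + 8)*(-14) - 578) = 1/((0 + 8)*(-14) - 578) = 1/(8*(-14) - 578) = 1/(-112 - 578) = 1/(-690) = -1/690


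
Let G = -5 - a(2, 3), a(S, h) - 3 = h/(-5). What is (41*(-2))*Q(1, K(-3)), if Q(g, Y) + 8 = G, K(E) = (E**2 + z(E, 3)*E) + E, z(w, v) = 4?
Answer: 6314/5 ≈ 1262.8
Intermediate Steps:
a(S, h) = 3 - h/5 (a(S, h) = 3 + h/(-5) = 3 + h*(-1/5) = 3 - h/5)
K(E) = E**2 + 5*E (K(E) = (E**2 + 4*E) + E = E**2 + 5*E)
G = -37/5 (G = -5 - (3 - 1/5*3) = -5 - (3 - 3/5) = -5 - 1*12/5 = -5 - 12/5 = -37/5 ≈ -7.4000)
Q(g, Y) = -77/5 (Q(g, Y) = -8 - 37/5 = -77/5)
(41*(-2))*Q(1, K(-3)) = (41*(-2))*(-77/5) = -82*(-77/5) = 6314/5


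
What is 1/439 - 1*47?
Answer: -20632/439 ≈ -46.998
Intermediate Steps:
1/439 - 1*47 = 1/439 - 47 = -20632/439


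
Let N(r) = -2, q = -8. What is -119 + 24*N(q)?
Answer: -167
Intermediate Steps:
-119 + 24*N(q) = -119 + 24*(-2) = -119 - 48 = -167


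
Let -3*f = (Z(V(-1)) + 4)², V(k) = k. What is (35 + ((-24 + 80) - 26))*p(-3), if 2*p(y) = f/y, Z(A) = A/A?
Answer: 1625/18 ≈ 90.278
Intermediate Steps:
Z(A) = 1
f = -25/3 (f = -(1 + 4)²/3 = -⅓*5² = -⅓*25 = -25/3 ≈ -8.3333)
p(y) = -25/(6*y) (p(y) = (-25/(3*y))/2 = -25/(6*y))
(35 + ((-24 + 80) - 26))*p(-3) = (35 + ((-24 + 80) - 26))*(-25/6/(-3)) = (35 + (56 - 26))*(-25/6*(-⅓)) = (35 + 30)*(25/18) = 65*(25/18) = 1625/18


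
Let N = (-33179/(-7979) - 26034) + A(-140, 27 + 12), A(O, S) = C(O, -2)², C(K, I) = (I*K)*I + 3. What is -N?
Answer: -2267784664/7979 ≈ -2.8422e+5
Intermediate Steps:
C(K, I) = 3 + K*I² (C(K, I) = K*I² + 3 = 3 + K*I²)
A(O, S) = (3 + 4*O)² (A(O, S) = (3 + O*(-2)²)² = (3 + O*4)² = (3 + 4*O)²)
N = 2267784664/7979 (N = (-33179/(-7979) - 26034) + (3 + 4*(-140))² = (-33179*(-1/7979) - 26034) + (3 - 560)² = (33179/7979 - 26034) + (-557)² = -207692107/7979 + 310249 = 2267784664/7979 ≈ 2.8422e+5)
-N = -1*2267784664/7979 = -2267784664/7979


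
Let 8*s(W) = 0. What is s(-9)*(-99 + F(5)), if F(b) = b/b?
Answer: 0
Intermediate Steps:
F(b) = 1
s(W) = 0 (s(W) = (1/8)*0 = 0)
s(-9)*(-99 + F(5)) = 0*(-99 + 1) = 0*(-98) = 0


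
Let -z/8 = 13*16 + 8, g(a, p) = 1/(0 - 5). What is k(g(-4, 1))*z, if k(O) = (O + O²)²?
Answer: -27648/625 ≈ -44.237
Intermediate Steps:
g(a, p) = -⅕ (g(a, p) = 1/(-5) = -⅕)
z = -1728 (z = -8*(13*16 + 8) = -8*(208 + 8) = -8*216 = -1728)
k(g(-4, 1))*z = ((-⅕)²*(1 - ⅕)²)*(-1728) = ((⅘)²/25)*(-1728) = ((1/25)*(16/25))*(-1728) = (16/625)*(-1728) = -27648/625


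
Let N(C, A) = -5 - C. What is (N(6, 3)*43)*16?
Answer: -7568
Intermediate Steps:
(N(6, 3)*43)*16 = ((-5 - 1*6)*43)*16 = ((-5 - 6)*43)*16 = -11*43*16 = -473*16 = -7568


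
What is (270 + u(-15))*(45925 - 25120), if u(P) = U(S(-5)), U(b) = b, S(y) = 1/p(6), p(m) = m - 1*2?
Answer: 22490205/4 ≈ 5.6226e+6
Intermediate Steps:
p(m) = -2 + m (p(m) = m - 2 = -2 + m)
S(y) = ¼ (S(y) = 1/(-2 + 6) = 1/4 = ¼)
u(P) = ¼
(270 + u(-15))*(45925 - 25120) = (270 + ¼)*(45925 - 25120) = (1081/4)*20805 = 22490205/4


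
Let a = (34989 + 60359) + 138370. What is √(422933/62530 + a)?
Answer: √5407479505010/4810 ≈ 483.45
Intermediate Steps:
a = 233718 (a = 95348 + 138370 = 233718)
√(422933/62530 + a) = √(422933/62530 + 233718) = √(14614809473/62530) = √5407479505010/4810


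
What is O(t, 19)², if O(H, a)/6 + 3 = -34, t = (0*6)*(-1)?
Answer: 49284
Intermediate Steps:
t = 0 (t = 0*(-1) = 0)
O(H, a) = -222 (O(H, a) = -18 + 6*(-34) = -18 - 204 = -222)
O(t, 19)² = (-222)² = 49284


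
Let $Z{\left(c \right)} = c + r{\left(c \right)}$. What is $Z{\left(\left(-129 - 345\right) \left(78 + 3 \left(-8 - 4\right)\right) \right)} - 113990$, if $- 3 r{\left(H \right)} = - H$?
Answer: $-140534$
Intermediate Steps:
$r{\left(H \right)} = \frac{H}{3}$ ($r{\left(H \right)} = - \frac{\left(-1\right) H}{3} = \frac{H}{3}$)
$Z{\left(c \right)} = \frac{4 c}{3}$ ($Z{\left(c \right)} = c + \frac{c}{3} = \frac{4 c}{3}$)
$Z{\left(\left(-129 - 345\right) \left(78 + 3 \left(-8 - 4\right)\right) \right)} - 113990 = \frac{4 \left(-129 - 345\right) \left(78 + 3 \left(-8 - 4\right)\right)}{3} - 113990 = \frac{4 \left(- 474 \left(78 + 3 \left(-12\right)\right)\right)}{3} - 113990 = \frac{4 \left(- 474 \left(78 - 36\right)\right)}{3} - 113990 = \frac{4 \left(\left(-474\right) 42\right)}{3} - 113990 = \frac{4}{3} \left(-19908\right) - 113990 = -26544 - 113990 = -140534$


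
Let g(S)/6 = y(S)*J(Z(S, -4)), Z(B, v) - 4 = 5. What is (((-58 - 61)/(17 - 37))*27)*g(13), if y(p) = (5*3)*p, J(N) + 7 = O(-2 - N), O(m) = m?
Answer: -3383289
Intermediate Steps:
Z(B, v) = 9 (Z(B, v) = 4 + 5 = 9)
J(N) = -9 - N (J(N) = -7 + (-2 - N) = -9 - N)
y(p) = 15*p
g(S) = -1620*S (g(S) = 6*((15*S)*(-9 - 1*9)) = 6*((15*S)*(-9 - 9)) = 6*((15*S)*(-18)) = 6*(-270*S) = -1620*S)
(((-58 - 61)/(17 - 37))*27)*g(13) = (((-58 - 61)/(17 - 37))*27)*(-1620*13) = (-119/(-20)*27)*(-21060) = (-119*(-1/20)*27)*(-21060) = ((119/20)*27)*(-21060) = (3213/20)*(-21060) = -3383289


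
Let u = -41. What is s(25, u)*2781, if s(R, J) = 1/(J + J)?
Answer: -2781/82 ≈ -33.915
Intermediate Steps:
s(R, J) = 1/(2*J)
s(25, u)*2781 = ((½)/(-41))*2781 = ((½)*(-1/41))*2781 = -1/82*2781 = -2781/82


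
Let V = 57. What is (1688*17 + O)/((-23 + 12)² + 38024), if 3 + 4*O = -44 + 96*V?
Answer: 120209/152580 ≈ 0.78784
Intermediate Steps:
O = 5425/4 (O = -¾ + (-44 + 96*57)/4 = -¾ + (-44 + 5472)/4 = -¾ + (¼)*5428 = -¾ + 1357 = 5425/4 ≈ 1356.3)
(1688*17 + O)/((-23 + 12)² + 38024) = (1688*17 + 5425/4)/((-23 + 12)² + 38024) = (28696 + 5425/4)/((-11)² + 38024) = 120209/(4*(121 + 38024)) = (120209/4)/38145 = (120209/4)*(1/38145) = 120209/152580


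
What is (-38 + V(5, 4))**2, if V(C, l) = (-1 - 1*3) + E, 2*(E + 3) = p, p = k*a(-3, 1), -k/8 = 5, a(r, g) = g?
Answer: 4225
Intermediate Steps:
k = -40 (k = -8*5 = -40)
p = -40 (p = -40*1 = -40)
E = -23 (E = -3 + (1/2)*(-40) = -3 - 20 = -23)
V(C, l) = -27 (V(C, l) = (-1 - 1*3) - 23 = (-1 - 3) - 23 = -4 - 23 = -27)
(-38 + V(5, 4))**2 = (-38 - 27)**2 = (-65)**2 = 4225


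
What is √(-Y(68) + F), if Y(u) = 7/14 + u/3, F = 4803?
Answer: √172074/6 ≈ 69.136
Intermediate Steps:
Y(u) = ½ + u/3 (Y(u) = 7*(1/14) + u*(⅓) = ½ + u/3)
√(-Y(68) + F) = √(-(½ + (⅓)*68) + 4803) = √(-(½ + 68/3) + 4803) = √(-1*139/6 + 4803) = √(-139/6 + 4803) = √(28679/6) = √172074/6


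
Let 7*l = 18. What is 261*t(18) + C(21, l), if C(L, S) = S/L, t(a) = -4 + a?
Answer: 179052/49 ≈ 3654.1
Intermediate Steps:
l = 18/7 (l = (1/7)*18 = 18/7 ≈ 2.5714)
261*t(18) + C(21, l) = 261*(-4 + 18) + (18/7)/21 = 261*14 + (18/7)*(1/21) = 3654 + 6/49 = 179052/49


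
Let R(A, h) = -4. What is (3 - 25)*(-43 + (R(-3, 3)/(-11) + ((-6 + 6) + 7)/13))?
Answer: 12040/13 ≈ 926.15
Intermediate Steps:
(3 - 25)*(-43 + (R(-3, 3)/(-11) + ((-6 + 6) + 7)/13)) = (3 - 25)*(-43 + (-4/(-11) + ((-6 + 6) + 7)/13)) = -22*(-43 + (-4*(-1/11) + (0 + 7)*(1/13))) = -22*(-43 + (4/11 + 7*(1/13))) = -22*(-43 + (4/11 + 7/13)) = -22*(-43 + 129/143) = -22*(-6020/143) = 12040/13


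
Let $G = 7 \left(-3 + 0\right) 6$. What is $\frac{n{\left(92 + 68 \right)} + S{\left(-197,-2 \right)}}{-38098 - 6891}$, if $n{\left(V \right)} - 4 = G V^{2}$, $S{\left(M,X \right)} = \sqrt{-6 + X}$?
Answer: $\frac{3225596}{44989} - \frac{2 i \sqrt{2}}{44989} \approx 71.697 - 6.2869 \cdot 10^{-5} i$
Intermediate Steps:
$G = -126$ ($G = 7 \left(-3\right) 6 = \left(-21\right) 6 = -126$)
$n{\left(V \right)} = 4 - 126 V^{2}$
$\frac{n{\left(92 + 68 \right)} + S{\left(-197,-2 \right)}}{-38098 - 6891} = \frac{\left(4 - 126 \left(92 + 68\right)^{2}\right) + \sqrt{-6 - 2}}{-38098 - 6891} = \frac{\left(4 - 126 \cdot 160^{2}\right) + \sqrt{-8}}{-44989} = \left(\left(4 - 3225600\right) + 2 i \sqrt{2}\right) \left(- \frac{1}{44989}\right) = \left(-3225596 + 2 i \sqrt{2}\right) \left(- \frac{1}{44989}\right) = \frac{3225596}{44989} - \frac{2 i \sqrt{2}}{44989}$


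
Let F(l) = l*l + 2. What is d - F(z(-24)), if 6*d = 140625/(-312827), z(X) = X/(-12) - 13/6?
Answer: -23680121/11261772 ≈ -2.1027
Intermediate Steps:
z(X) = -13/6 - X/12 (z(X) = X*(-1/12) - 13*1/6 = -X/12 - 13/6 = -13/6 - X/12)
F(l) = 2 + l**2 (F(l) = l**2 + 2 = 2 + l**2)
d = -46875/625654 (d = (140625/(-312827))/6 = (140625*(-1/312827))/6 = (1/6)*(-140625/312827) = -46875/625654 ≈ -0.074922)
d - F(z(-24)) = -46875/625654 - (2 + (-13/6 - 1/12*(-24))**2) = -46875/625654 - (2 + (-13/6 + 2)**2) = -46875/625654 - (2 + (-1/6)**2) = -46875/625654 - (2 + 1/36) = -46875/625654 - 1*73/36 = -46875/625654 - 73/36 = -23680121/11261772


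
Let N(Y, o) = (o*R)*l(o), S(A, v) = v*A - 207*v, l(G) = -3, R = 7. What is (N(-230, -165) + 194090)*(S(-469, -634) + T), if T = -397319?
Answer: 6176557075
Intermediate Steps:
S(A, v) = -207*v + A*v (S(A, v) = A*v - 207*v = -207*v + A*v)
N(Y, o) = -21*o (N(Y, o) = (o*7)*(-3) = (7*o)*(-3) = -21*o)
(N(-230, -165) + 194090)*(S(-469, -634) + T) = (-21*(-165) + 194090)*(-634*(-207 - 469) - 397319) = (3465 + 194090)*(-634*(-676) - 397319) = 197555*(428584 - 397319) = 197555*31265 = 6176557075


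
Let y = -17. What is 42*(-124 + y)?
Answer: -5922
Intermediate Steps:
42*(-124 + y) = 42*(-124 - 17) = 42*(-141) = -5922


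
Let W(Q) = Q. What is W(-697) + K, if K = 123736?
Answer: 123039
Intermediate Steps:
W(-697) + K = -697 + 123736 = 123039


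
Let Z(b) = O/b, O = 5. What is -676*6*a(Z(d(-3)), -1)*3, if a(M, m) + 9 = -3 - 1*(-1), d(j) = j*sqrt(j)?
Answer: 133848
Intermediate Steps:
d(j) = j**(3/2)
Z(b) = 5/b
a(M, m) = -11 (a(M, m) = -9 + (-3 - 1*(-1)) = -9 + (-3 + 1) = -9 - 2 = -11)
-676*6*a(Z(d(-3)), -1)*3 = -676*6*(-11)*3 = -(-44616)*3 = -676*(-198) = 133848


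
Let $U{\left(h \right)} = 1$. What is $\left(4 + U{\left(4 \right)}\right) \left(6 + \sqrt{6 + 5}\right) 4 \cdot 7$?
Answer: $840 + 140 \sqrt{11} \approx 1304.3$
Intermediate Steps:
$\left(4 + U{\left(4 \right)}\right) \left(6 + \sqrt{6 + 5}\right) 4 \cdot 7 = \left(4 + 1\right) \left(6 + \sqrt{6 + 5}\right) 4 \cdot 7 = 5 \left(6 + \sqrt{11}\right) 4 \cdot 7 = \left(30 + 5 \sqrt{11}\right) 4 \cdot 7 = \left(120 + 20 \sqrt{11}\right) 7 = 840 + 140 \sqrt{11}$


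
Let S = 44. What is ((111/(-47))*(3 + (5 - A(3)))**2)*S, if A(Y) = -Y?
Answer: -590964/47 ≈ -12574.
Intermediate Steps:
((111/(-47))*(3 + (5 - A(3)))**2)*S = ((111/(-47))*(3 + (5 - (-1)*3))**2)*44 = ((111*(-1/47))*(3 + (5 - 1*(-3)))**2)*44 = -111*(3 + (5 + 3))**2/47*44 = -111*(3 + 8)**2/47*44 = -111/47*11**2*44 = -111/47*121*44 = -13431/47*44 = -590964/47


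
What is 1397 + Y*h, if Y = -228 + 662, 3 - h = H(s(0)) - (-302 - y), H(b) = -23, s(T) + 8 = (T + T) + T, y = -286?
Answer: 5737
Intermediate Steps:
s(T) = -8 + 3*T (s(T) = -8 + ((T + T) + T) = -8 + (2*T + T) = -8 + 3*T)
h = 10 (h = 3 - (-23 - (-302 - 1*(-286))) = 3 - (-23 - (-302 + 286)) = 3 - (-23 - 1*(-16)) = 3 - (-23 + 16) = 3 - 1*(-7) = 3 + 7 = 10)
Y = 434
1397 + Y*h = 1397 + 434*10 = 1397 + 4340 = 5737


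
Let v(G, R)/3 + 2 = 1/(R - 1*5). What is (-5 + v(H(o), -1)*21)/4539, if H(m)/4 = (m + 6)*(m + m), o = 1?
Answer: -283/9078 ≈ -0.031174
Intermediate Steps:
H(m) = 8*m*(6 + m) (H(m) = 4*((m + 6)*(m + m)) = 4*((6 + m)*(2*m)) = 4*(2*m*(6 + m)) = 8*m*(6 + m))
v(G, R) = -6 + 3/(-5 + R) (v(G, R) = -6 + 3/(R - 1*5) = -6 + 3/(R - 5) = -6 + 3/(-5 + R))
(-5 + v(H(o), -1)*21)/4539 = (-5 + (3*(11 - 2*(-1))/(-5 - 1))*21)/4539 = (-5 + (3*(11 + 2)/(-6))*21)*(1/4539) = (-5 + (3*(-⅙)*13)*21)*(1/4539) = (-5 - 13/2*21)*(1/4539) = (-5 - 273/2)*(1/4539) = -283/2*1/4539 = -283/9078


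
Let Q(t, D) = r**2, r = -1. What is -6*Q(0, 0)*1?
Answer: -6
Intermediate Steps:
Q(t, D) = 1 (Q(t, D) = (-1)**2 = 1)
-6*Q(0, 0)*1 = -6*1*1 = -6*1 = -6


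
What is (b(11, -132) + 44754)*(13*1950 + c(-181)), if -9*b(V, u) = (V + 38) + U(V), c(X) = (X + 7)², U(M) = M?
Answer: 2489115164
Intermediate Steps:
c(X) = (7 + X)²
b(V, u) = -38/9 - 2*V/9 (b(V, u) = -((V + 38) + V)/9 = -((38 + V) + V)/9 = -(38 + 2*V)/9 = -38/9 - 2*V/9)
(b(11, -132) + 44754)*(13*1950 + c(-181)) = ((-38/9 - 2/9*11) + 44754)*(13*1950 + (7 - 181)²) = ((-38/9 - 22/9) + 44754)*(25350 + (-174)²) = (-20/3 + 44754)*(25350 + 30276) = (134242/3)*55626 = 2489115164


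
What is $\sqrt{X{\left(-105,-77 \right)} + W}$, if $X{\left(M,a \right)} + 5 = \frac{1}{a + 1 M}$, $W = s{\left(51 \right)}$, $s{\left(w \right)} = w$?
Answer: $\frac{\sqrt{1523522}}{182} \approx 6.7819$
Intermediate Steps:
$W = 51$
$X{\left(M,a \right)} = -5 + \frac{1}{M + a}$ ($X{\left(M,a \right)} = -5 + \frac{1}{a + 1 M} = -5 + \frac{1}{a + M} = -5 + \frac{1}{M + a}$)
$\sqrt{X{\left(-105,-77 \right)} + W} = \sqrt{\frac{1 - -525 - -385}{-105 - 77} + 51} = \sqrt{\frac{1 + 525 + 385}{-182} + 51} = \sqrt{\left(- \frac{1}{182}\right) 911 + 51} = \sqrt{- \frac{911}{182} + 51} = \sqrt{\frac{8371}{182}} = \frac{\sqrt{1523522}}{182}$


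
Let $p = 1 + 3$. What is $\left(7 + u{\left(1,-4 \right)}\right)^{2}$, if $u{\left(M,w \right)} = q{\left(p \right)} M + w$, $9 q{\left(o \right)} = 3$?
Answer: $\frac{100}{9} \approx 11.111$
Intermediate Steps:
$p = 4$
$q{\left(o \right)} = \frac{1}{3}$ ($q{\left(o \right)} = \frac{1}{9} \cdot 3 = \frac{1}{3}$)
$u{\left(M,w \right)} = w + \frac{M}{3}$ ($u{\left(M,w \right)} = \frac{M}{3} + w = w + \frac{M}{3}$)
$\left(7 + u{\left(1,-4 \right)}\right)^{2} = \left(7 + \left(-4 + \frac{1}{3} \cdot 1\right)\right)^{2} = \left(7 + \left(-4 + \frac{1}{3}\right)\right)^{2} = \left(7 - \frac{11}{3}\right)^{2} = \left(\frac{10}{3}\right)^{2} = \frac{100}{9}$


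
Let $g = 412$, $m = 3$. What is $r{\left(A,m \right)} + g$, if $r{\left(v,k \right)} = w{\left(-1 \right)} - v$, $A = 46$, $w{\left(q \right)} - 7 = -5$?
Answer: $368$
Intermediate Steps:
$w{\left(q \right)} = 2$ ($w{\left(q \right)} = 7 - 5 = 2$)
$r{\left(v,k \right)} = 2 - v$
$r{\left(A,m \right)} + g = \left(2 - 46\right) + 412 = -44 + 412 = 368$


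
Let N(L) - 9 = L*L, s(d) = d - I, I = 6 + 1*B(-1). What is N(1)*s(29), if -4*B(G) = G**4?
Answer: 465/2 ≈ 232.50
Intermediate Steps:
B(G) = -G**4/4
I = 23/4 (I = 6 + 1*(-1/4*(-1)**4) = 6 + 1*(-1/4*1) = 6 + 1*(-1/4) = 6 - 1/4 = 23/4 ≈ 5.7500)
s(d) = -23/4 + d (s(d) = d - 1*23/4 = d - 23/4 = -23/4 + d)
N(L) = 9 + L**2 (N(L) = 9 + L*L = 9 + L**2)
N(1)*s(29) = (9 + 1**2)*(-23/4 + 29) = (9 + 1)*(93/4) = 10*(93/4) = 465/2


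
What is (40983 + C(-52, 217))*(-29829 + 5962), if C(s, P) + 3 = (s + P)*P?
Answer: -1832627595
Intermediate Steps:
C(s, P) = -3 + P*(P + s) (C(s, P) = -3 + (s + P)*P = -3 + (P + s)*P = -3 + P*(P + s))
(40983 + C(-52, 217))*(-29829 + 5962) = (40983 + (-3 + 217² + 217*(-52)))*(-29829 + 5962) = (40983 + (-3 + 47089 - 11284))*(-23867) = (40983 + 35802)*(-23867) = 76785*(-23867) = -1832627595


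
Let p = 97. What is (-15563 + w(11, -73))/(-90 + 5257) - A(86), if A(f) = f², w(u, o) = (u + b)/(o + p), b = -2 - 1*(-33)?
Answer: -152922773/20668 ≈ -7399.0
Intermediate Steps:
b = 31 (b = -2 + 33 = 31)
w(u, o) = (31 + u)/(97 + o) (w(u, o) = (u + 31)/(o + 97) = (31 + u)/(97 + o))
(-15563 + w(11, -73))/(-90 + 5257) - A(86) = (-15563 + (31 + 11)/(97 - 73))/(-90 + 5257) - 1*86² = (-15563 + 42/24)/5167 - 1*7396 = (-15563 + (1/24)*42)*(1/5167) - 7396 = (-15563 + 7/4)*(1/5167) - 7396 = -62245/4*1/5167 - 7396 = -62245/20668 - 7396 = -152922773/20668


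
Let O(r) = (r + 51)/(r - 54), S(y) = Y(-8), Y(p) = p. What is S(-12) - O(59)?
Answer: -30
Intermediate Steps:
S(y) = -8
O(r) = (51 + r)/(-54 + r)
S(-12) - O(59) = -8 - (51 + 59)/(-54 + 59) = -8 - 110/5 = -8 - 1*22 = -8 - 22 = -30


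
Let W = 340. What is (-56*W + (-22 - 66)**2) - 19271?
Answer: -30567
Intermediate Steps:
(-56*W + (-22 - 66)**2) - 19271 = (-56*340 + (-22 - 66)**2) - 19271 = (-19040 + (-88)**2) - 19271 = (-19040 + 7744) - 19271 = -11296 - 19271 = -30567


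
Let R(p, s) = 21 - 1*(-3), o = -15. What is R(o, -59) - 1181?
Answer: -1157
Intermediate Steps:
R(p, s) = 24 (R(p, s) = 21 + 3 = 24)
R(o, -59) - 1181 = 24 - 1181 = -1157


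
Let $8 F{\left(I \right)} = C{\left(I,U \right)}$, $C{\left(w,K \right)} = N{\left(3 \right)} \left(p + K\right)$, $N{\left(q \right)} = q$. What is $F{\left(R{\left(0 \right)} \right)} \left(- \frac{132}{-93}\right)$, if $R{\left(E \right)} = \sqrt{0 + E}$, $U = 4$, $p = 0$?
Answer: $\frac{66}{31} \approx 2.129$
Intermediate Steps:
$R{\left(E \right)} = \sqrt{E}$
$C{\left(w,K \right)} = 3 K$ ($C{\left(w,K \right)} = 3 \left(0 + K\right) = 3 K$)
$F{\left(I \right)} = \frac{3}{2}$ ($F{\left(I \right)} = \frac{3 \cdot 4}{8} = \frac{1}{8} \cdot 12 = \frac{3}{2}$)
$F{\left(R{\left(0 \right)} \right)} \left(- \frac{132}{-93}\right) = \frac{3 \left(- \frac{132}{-93}\right)}{2} = \frac{3 \left(\left(-132\right) \left(- \frac{1}{93}\right)\right)}{2} = \frac{3}{2} \cdot \frac{44}{31} = \frac{66}{31}$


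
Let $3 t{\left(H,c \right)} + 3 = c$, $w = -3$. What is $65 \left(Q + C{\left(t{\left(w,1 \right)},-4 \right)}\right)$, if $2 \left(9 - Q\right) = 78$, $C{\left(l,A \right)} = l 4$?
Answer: $- \frac{6370}{3} \approx -2123.3$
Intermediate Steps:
$t{\left(H,c \right)} = -1 + \frac{c}{3}$
$C{\left(l,A \right)} = 4 l$
$Q = -30$ ($Q = 9 - 39 = -30$)
$65 \left(Q + C{\left(t{\left(w,1 \right)},-4 \right)}\right) = 65 \left(-30 + 4 \left(-1 + \frac{1}{3} \cdot 1\right)\right) = 65 \left(-30 + 4 \left(-1 + \frac{1}{3}\right)\right) = 65 \left(-30 + 4 \left(- \frac{2}{3}\right)\right) = 65 \left(-30 - \frac{8}{3}\right) = 65 \left(- \frac{98}{3}\right) = - \frac{6370}{3}$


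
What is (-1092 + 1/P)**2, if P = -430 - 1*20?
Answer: 241474942801/202500 ≈ 1.1925e+6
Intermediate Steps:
P = -450 (P = -430 - 20 = -450)
(-1092 + 1/P)**2 = (-1092 + 1/(-450))**2 = (-1092 - 1/450)**2 = (-491401/450)**2 = 241474942801/202500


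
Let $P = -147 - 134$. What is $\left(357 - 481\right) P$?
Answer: $34844$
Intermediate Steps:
$P = -281$ ($P = -147 - 134 = -281$)
$\left(357 - 481\right) P = \left(357 - 481\right) \left(-281\right) = \left(-124\right) \left(-281\right) = 34844$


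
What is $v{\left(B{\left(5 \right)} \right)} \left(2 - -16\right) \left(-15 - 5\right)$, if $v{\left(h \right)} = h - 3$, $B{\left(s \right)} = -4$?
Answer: $2520$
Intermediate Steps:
$v{\left(h \right)} = -3 + h$
$v{\left(B{\left(5 \right)} \right)} \left(2 - -16\right) \left(-15 - 5\right) = \left(-3 - 4\right) \left(2 - -16\right) \left(-15 - 5\right) = - 7 \left(2 + 16\right) \left(-20\right) = \left(-7\right) 18 \left(-20\right) = \left(-126\right) \left(-20\right) = 2520$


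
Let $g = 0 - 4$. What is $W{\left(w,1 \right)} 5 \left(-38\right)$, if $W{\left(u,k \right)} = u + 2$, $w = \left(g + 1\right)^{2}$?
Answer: $-2090$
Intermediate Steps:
$g = -4$ ($g = 0 - 4 = -4$)
$w = 9$ ($w = \left(-4 + 1\right)^{2} = \left(-3\right)^{2} = 9$)
$W{\left(u,k \right)} = 2 + u$
$W{\left(w,1 \right)} 5 \left(-38\right) = \left(2 + 9\right) 5 \left(-38\right) = 11 \cdot 5 \left(-38\right) = 55 \left(-38\right) = -2090$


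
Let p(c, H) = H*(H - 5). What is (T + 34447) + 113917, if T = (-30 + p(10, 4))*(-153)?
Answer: 153566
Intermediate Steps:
p(c, H) = H*(-5 + H)
T = 5202 (T = (-30 + 4*(-5 + 4))*(-153) = (-30 + 4*(-1))*(-153) = (-30 - 4)*(-153) = -34*(-153) = 5202)
(T + 34447) + 113917 = (5202 + 34447) + 113917 = 39649 + 113917 = 153566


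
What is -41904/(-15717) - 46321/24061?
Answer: 93408329/126055579 ≈ 0.74101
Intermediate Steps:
-41904/(-15717) - 46321/24061 = -41904*(-1/15717) - 46321*1/24061 = 13968/5239 - 46321/24061 = 93408329/126055579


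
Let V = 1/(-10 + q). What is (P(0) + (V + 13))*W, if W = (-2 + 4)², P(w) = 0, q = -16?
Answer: 674/13 ≈ 51.846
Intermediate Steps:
W = 4 (W = 2² = 4)
V = -1/26 (V = 1/(-10 - 16) = 1/(-26) = -1/26 ≈ -0.038462)
(P(0) + (V + 13))*W = (0 + (-1/26 + 13))*4 = (0 + 337/26)*4 = (337/26)*4 = 674/13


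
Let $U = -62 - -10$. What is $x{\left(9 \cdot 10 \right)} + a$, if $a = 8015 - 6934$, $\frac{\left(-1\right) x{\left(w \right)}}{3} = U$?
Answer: $1237$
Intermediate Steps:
$U = -52$ ($U = -62 + 10 = -52$)
$x{\left(w \right)} = 156$ ($x{\left(w \right)} = \left(-3\right) \left(-52\right) = 156$)
$a = 1081$
$x{\left(9 \cdot 10 \right)} + a = 156 + 1081 = 1237$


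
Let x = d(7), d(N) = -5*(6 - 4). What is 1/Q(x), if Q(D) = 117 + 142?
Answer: 1/259 ≈ 0.0038610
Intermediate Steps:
d(N) = -10 (d(N) = -5*2 = -10)
x = -10
Q(D) = 259
1/Q(x) = 1/259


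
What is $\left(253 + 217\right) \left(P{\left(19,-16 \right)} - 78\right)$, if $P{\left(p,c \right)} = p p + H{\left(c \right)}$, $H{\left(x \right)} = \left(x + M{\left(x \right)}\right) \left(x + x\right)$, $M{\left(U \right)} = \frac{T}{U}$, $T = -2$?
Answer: $371770$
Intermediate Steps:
$M{\left(U \right)} = - \frac{2}{U}$
$H{\left(x \right)} = 2 x \left(x - \frac{2}{x}\right)$ ($H{\left(x \right)} = \left(x - \frac{2}{x}\right) \left(x + x\right) = \left(x - \frac{2}{x}\right) 2 x = 2 x \left(x - \frac{2}{x}\right)$)
$P{\left(p,c \right)} = -4 + p^{2} + 2 c^{2}$ ($P{\left(p,c \right)} = p p + \left(-4 + 2 c^{2}\right) = p^{2} + \left(-4 + 2 c^{2}\right) = -4 + p^{2} + 2 c^{2}$)
$\left(253 + 217\right) \left(P{\left(19,-16 \right)} - 78\right) = \left(253 + 217\right) \left(\left(-4 + 19^{2} + 2 \left(-16\right)^{2}\right) - 78\right) = 470 \left(\left(-4 + 361 + 2 \cdot 256\right) - 78\right) = 470 \left(\left(-4 + 361 + 512\right) - 78\right) = 470 \left(869 - 78\right) = 470 \cdot 791 = 371770$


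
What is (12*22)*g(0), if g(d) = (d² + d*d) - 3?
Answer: -792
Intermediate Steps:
g(d) = -3 + 2*d² (g(d) = (d² + d²) - 3 = 2*d² - 3 = -3 + 2*d²)
(12*22)*g(0) = (12*22)*(-3 + 2*0²) = 264*(-3 + 2*0) = 264*(-3 + 0) = 264*(-3) = -792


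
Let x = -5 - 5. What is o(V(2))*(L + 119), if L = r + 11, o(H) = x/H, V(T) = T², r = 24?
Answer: -385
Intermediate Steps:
x = -10
o(H) = -10/H
L = 35 (L = 24 + 11 = 35)
o(V(2))*(L + 119) = (-10/(2²))*(35 + 119) = -10/4*154 = -10*¼*154 = -5/2*154 = -385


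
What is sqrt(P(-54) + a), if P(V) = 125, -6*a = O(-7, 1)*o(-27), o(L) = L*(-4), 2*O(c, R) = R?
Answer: 2*sqrt(29) ≈ 10.770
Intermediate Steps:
O(c, R) = R/2
o(L) = -4*L
a = -9 (a = -(1/2)*1*(-4*(-27))/6 = -108/12 = -1/6*54 = -9)
sqrt(P(-54) + a) = sqrt(125 - 9) = sqrt(116) = 2*sqrt(29)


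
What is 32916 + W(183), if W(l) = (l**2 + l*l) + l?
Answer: 100077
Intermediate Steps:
W(l) = l + 2*l**2 (W(l) = (l**2 + l**2) + l = 2*l**2 + l = l + 2*l**2)
32916 + W(183) = 32916 + 183*(1 + 2*183) = 32916 + 183*(1 + 366) = 32916 + 183*367 = 32916 + 67161 = 100077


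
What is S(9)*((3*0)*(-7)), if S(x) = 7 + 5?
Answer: 0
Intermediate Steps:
S(x) = 12
S(9)*((3*0)*(-7)) = 12*((3*0)*(-7)) = 12*(0*(-7)) = 12*0 = 0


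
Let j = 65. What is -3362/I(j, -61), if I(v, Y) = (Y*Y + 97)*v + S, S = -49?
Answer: -3362/248121 ≈ -0.013550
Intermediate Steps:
I(v, Y) = -49 + v*(97 + Y²) (I(v, Y) = (Y*Y + 97)*v - 49 = (Y² + 97)*v - 49 = (97 + Y²)*v - 49 = v*(97 + Y²) - 49 = -49 + v*(97 + Y²))
-3362/I(j, -61) = -3362/(-49 + 97*65 + 65*(-61)²) = -3362/(-49 + 6305 + 65*3721) = -3362/(-49 + 6305 + 241865) = -3362/248121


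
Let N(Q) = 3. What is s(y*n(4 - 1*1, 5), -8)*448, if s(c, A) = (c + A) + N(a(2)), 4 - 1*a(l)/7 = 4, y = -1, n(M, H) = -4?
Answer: -448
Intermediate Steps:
a(l) = 0 (a(l) = 28 - 7*4 = 28 - 28 = 0)
s(c, A) = 3 + A + c (s(c, A) = (c + A) + 3 = (A + c) + 3 = 3 + A + c)
s(y*n(4 - 1*1, 5), -8)*448 = (3 - 8 - 1*(-4))*448 = (3 - 8 + 4)*448 = -1*448 = -448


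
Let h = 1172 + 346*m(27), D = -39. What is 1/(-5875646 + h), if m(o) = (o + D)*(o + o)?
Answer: -1/6098682 ≈ -1.6397e-7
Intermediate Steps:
m(o) = 2*o*(-39 + o) (m(o) = (o - 39)*(o + o) = (-39 + o)*(2*o) = 2*o*(-39 + o))
h = -223036 (h = 1172 + 346*(2*27*(-39 + 27)) = 1172 + 346*(2*27*(-12)) = 1172 + 346*(-648) = 1172 - 224208 = -223036)
1/(-5875646 + h) = 1/(-5875646 - 223036) = 1/(-6098682) = -1/6098682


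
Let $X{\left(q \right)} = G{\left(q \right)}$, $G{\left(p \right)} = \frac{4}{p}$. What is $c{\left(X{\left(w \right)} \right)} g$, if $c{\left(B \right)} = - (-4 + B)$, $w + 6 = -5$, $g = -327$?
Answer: $- \frac{15696}{11} \approx -1426.9$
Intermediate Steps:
$w = -11$ ($w = -6 - 5 = -11$)
$X{\left(q \right)} = \frac{4}{q}$
$c{\left(B \right)} = 4 - B$
$c{\left(X{\left(w \right)} \right)} g = \left(4 - \frac{4}{-11}\right) \left(-327\right) = \left(4 - 4 \left(- \frac{1}{11}\right)\right) \left(-327\right) = \left(4 - - \frac{4}{11}\right) \left(-327\right) = \left(4 + \frac{4}{11}\right) \left(-327\right) = \frac{48}{11} \left(-327\right) = - \frac{15696}{11}$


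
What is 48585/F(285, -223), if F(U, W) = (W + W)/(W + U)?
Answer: -1506135/223 ≈ -6754.0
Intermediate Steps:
F(U, W) = 2*W/(U + W) (F(U, W) = (2*W)/(U + W) = 2*W/(U + W))
48585/F(285, -223) = 48585/((2*(-223)/(285 - 223))) = 48585/((2*(-223)/62)) = 48585/((2*(-223)*(1/62))) = 48585/(-223/31) = 48585*(-31/223) = -1506135/223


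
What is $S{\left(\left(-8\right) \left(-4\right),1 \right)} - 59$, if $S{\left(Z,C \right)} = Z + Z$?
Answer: $5$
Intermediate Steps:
$S{\left(Z,C \right)} = 2 Z$
$S{\left(\left(-8\right) \left(-4\right),1 \right)} - 59 = 2 \left(\left(-8\right) \left(-4\right)\right) - 59 = 2 \cdot 32 - 59 = 64 - 59 = 5$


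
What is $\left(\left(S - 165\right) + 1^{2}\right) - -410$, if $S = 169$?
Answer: $415$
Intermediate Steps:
$\left(\left(S - 165\right) + 1^{2}\right) - -410 = \left(\left(169 - 165\right) + 1^{2}\right) - -410 = \left(4 + 1\right) + 410 = 5 + 410 = 415$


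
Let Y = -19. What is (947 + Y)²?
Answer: 861184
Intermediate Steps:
(947 + Y)² = (947 - 19)² = 928² = 861184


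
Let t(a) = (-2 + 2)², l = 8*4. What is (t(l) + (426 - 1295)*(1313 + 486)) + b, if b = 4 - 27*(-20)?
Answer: -1562787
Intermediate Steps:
l = 32
t(a) = 0 (t(a) = 0² = 0)
b = 544 (b = 4 + 540 = 544)
(t(l) + (426 - 1295)*(1313 + 486)) + b = (0 + (426 - 1295)*(1313 + 486)) + 544 = (0 - 869*1799) + 544 = (0 - 1563331) + 544 = -1563331 + 544 = -1562787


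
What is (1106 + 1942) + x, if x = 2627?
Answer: 5675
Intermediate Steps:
(1106 + 1942) + x = (1106 + 1942) + 2627 = 3048 + 2627 = 5675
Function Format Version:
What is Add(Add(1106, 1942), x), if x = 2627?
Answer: 5675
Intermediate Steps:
Add(Add(1106, 1942), x) = Add(Add(1106, 1942), 2627) = Add(3048, 2627) = 5675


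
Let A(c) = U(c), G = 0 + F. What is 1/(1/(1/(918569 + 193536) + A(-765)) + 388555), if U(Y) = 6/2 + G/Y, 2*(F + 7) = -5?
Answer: 205027739/79664621187971 ≈ 2.5736e-6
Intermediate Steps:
F = -19/2 (F = -7 + (½)*(-5) = -7 - 5/2 = -19/2 ≈ -9.5000)
G = -19/2 (G = 0 - 19/2 = -19/2 ≈ -9.5000)
U(Y) = 3 - 19/(2*Y) (U(Y) = 6/2 - 19/(2*Y) = 6*(½) - 19/(2*Y) = 3 - 19/(2*Y))
A(c) = 3 - 19/(2*c)
1/(1/(1/(918569 + 193536) + A(-765)) + 388555) = 1/(1/(1/(918569 + 193536) + (3 - 19/2/(-765))) + 388555) = 1/(1/(1/1112105 + (3 - 19/2*(-1/765))) + 388555) = 1/(1/(1/1112105 + (3 + 19/1530)) + 388555) = 1/(1/(1/1112105 + 4609/1530) + 388555) = 1/(1/(205027739/68060826) + 388555) = 1/(68060826/205027739 + 388555) = 1/(79664621187971/205027739) = 205027739/79664621187971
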